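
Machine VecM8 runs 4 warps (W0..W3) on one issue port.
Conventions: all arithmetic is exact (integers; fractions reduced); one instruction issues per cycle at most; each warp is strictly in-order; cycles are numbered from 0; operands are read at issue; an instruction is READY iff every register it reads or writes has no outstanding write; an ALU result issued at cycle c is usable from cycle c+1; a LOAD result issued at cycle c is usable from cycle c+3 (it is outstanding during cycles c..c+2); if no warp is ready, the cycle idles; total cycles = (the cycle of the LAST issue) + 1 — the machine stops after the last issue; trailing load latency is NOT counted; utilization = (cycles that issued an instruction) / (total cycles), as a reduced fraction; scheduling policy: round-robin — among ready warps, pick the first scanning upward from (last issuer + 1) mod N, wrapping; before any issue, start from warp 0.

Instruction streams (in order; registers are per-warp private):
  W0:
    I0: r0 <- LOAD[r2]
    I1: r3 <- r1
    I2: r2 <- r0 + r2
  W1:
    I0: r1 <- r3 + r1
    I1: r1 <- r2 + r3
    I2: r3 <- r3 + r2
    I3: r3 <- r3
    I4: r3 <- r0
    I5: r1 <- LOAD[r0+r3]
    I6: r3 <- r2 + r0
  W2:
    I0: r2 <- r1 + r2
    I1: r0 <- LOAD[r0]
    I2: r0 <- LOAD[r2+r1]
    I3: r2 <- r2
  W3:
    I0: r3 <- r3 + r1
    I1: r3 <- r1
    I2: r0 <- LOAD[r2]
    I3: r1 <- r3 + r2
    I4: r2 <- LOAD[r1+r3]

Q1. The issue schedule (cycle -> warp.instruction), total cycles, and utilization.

cycle 0: W0.I0
cycle 1: W1.I0
cycle 2: W2.I0
cycle 3: W3.I0
cycle 4: W0.I1
cycle 5: W1.I1
cycle 6: W2.I1
cycle 7: W3.I1
cycle 8: W0.I2
cycle 9: W1.I2
cycle 10: W2.I2
cycle 11: W3.I2
cycle 12: W1.I3
cycle 13: W2.I3
cycle 14: W3.I3
cycle 15: W1.I4
cycle 16: W3.I4
cycle 17: W1.I5
cycle 18: W1.I6

Answer: 19 cycles, utilization 1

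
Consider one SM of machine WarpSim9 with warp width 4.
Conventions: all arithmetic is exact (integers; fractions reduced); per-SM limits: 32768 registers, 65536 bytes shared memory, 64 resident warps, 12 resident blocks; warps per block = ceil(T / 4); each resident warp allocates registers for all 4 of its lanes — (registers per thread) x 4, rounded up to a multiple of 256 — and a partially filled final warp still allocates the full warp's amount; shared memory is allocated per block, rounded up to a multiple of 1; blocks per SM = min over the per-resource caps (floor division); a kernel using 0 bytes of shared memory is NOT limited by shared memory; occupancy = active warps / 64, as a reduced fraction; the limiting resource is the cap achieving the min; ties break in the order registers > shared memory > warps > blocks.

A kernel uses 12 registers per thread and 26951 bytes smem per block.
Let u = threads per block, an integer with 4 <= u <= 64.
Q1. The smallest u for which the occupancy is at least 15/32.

Answer: u = 57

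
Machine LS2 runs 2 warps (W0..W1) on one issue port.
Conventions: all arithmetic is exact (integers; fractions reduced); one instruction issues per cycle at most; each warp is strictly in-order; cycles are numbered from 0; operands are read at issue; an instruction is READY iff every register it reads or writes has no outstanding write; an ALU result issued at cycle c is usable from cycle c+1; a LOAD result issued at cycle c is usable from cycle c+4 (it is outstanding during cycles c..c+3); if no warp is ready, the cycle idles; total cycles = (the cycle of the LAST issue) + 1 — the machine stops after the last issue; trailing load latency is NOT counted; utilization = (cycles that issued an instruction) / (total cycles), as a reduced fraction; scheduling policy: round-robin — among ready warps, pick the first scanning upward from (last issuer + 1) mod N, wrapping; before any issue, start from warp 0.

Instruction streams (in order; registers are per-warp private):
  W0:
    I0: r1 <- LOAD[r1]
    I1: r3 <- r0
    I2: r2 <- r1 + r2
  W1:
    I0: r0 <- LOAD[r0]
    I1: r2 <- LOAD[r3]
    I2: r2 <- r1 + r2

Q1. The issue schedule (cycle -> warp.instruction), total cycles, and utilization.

cycle 0: W0.I0
cycle 1: W1.I0
cycle 2: W0.I1
cycle 3: W1.I1
cycle 4: W0.I2
cycle 5: idle
cycle 6: idle
cycle 7: W1.I2

Answer: 8 cycles, utilization 3/4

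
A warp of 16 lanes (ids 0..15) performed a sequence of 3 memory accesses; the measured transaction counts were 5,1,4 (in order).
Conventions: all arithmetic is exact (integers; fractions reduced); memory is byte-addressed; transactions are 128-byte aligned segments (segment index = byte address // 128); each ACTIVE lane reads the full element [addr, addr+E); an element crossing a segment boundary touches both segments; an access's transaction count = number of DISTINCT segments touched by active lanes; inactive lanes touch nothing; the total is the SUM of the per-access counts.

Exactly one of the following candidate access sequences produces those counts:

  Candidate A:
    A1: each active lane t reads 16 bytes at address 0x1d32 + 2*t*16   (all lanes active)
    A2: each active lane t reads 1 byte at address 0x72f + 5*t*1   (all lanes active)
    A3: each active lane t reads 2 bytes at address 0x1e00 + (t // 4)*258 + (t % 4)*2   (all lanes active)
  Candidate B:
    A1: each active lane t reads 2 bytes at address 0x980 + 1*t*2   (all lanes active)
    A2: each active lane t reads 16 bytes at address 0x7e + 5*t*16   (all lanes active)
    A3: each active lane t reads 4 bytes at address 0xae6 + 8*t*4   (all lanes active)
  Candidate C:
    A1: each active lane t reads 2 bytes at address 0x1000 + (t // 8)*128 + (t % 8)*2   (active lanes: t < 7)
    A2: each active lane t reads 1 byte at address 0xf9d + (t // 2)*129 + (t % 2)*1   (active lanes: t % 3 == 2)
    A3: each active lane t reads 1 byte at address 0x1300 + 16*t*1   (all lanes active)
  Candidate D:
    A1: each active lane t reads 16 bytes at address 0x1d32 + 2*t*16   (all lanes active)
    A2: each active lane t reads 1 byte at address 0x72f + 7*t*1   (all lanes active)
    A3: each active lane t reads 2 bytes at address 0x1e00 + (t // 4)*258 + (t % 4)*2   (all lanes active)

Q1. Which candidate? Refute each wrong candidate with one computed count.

B: A1 gives 1 transaction, not 5
C: A1 gives 1 transaction, not 5
D: A2 gives 2 transactions, not 1
A: all counts match (5,1,4)

Answer: A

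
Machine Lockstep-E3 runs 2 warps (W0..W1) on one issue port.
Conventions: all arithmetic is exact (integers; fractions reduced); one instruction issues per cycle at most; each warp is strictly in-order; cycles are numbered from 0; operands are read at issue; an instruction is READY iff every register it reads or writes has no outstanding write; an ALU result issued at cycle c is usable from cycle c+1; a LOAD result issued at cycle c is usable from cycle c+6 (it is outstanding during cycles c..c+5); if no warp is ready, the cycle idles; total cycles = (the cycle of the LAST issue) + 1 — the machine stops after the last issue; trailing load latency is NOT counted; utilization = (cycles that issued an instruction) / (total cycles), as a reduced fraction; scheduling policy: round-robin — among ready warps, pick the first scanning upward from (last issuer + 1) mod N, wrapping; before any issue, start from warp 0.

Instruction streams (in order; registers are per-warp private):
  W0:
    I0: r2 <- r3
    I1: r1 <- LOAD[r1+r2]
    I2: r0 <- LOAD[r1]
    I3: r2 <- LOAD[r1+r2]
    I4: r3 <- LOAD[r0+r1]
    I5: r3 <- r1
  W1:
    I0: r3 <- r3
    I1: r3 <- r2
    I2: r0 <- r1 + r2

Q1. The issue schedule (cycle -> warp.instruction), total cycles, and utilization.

cycle 0: W0.I0
cycle 1: W1.I0
cycle 2: W0.I1
cycle 3: W1.I1
cycle 4: W1.I2
cycle 5: idle
cycle 6: idle
cycle 7: idle
cycle 8: W0.I2
cycle 9: W0.I3
cycle 10: idle
cycle 11: idle
cycle 12: idle
cycle 13: idle
cycle 14: W0.I4
cycle 15: idle
cycle 16: idle
cycle 17: idle
cycle 18: idle
cycle 19: idle
cycle 20: W0.I5

Answer: 21 cycles, utilization 3/7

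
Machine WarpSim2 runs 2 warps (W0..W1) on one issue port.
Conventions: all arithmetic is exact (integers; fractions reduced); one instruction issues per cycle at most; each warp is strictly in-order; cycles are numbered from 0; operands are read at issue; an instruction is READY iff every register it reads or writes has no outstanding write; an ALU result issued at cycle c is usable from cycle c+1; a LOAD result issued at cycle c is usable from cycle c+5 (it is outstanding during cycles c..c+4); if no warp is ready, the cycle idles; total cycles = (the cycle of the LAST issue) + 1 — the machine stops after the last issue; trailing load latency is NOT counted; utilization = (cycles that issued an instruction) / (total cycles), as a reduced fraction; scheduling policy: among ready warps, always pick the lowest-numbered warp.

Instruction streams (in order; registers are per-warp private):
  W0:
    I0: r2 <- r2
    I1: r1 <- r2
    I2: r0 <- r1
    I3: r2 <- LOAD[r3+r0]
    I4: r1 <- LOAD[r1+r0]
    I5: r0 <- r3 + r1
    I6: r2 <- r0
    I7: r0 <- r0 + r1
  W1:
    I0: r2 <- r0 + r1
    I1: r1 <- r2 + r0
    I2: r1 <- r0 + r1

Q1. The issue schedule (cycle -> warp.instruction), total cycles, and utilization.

cycle 0: W0.I0
cycle 1: W0.I1
cycle 2: W0.I2
cycle 3: W0.I3
cycle 4: W0.I4
cycle 5: W1.I0
cycle 6: W1.I1
cycle 7: W1.I2
cycle 8: idle
cycle 9: W0.I5
cycle 10: W0.I6
cycle 11: W0.I7

Answer: 12 cycles, utilization 11/12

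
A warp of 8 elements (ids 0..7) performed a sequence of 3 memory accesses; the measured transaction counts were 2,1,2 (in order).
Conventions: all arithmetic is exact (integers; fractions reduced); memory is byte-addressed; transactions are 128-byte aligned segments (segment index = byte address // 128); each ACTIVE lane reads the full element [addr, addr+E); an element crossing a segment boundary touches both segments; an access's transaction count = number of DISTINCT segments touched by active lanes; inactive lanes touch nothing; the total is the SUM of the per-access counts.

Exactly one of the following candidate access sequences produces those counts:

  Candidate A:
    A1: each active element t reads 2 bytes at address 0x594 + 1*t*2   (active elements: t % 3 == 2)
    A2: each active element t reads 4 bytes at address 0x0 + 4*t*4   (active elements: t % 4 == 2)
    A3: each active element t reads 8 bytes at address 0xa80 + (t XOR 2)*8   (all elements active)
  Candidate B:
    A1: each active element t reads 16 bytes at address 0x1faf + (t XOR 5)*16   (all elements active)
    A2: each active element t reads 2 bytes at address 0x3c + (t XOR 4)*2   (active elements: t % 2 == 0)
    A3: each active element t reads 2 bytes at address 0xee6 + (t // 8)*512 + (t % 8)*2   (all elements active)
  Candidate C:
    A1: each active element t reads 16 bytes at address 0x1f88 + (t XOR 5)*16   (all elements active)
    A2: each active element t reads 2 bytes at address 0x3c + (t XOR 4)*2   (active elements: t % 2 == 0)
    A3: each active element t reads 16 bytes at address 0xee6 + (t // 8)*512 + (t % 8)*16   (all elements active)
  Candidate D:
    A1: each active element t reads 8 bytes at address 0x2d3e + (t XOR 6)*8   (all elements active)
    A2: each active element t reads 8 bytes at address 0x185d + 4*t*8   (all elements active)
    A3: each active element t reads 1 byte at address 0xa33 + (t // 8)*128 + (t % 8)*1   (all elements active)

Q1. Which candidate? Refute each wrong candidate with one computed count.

A: A1 gives 1 transaction, not 2
B: A3 gives 1 transaction, not 2
D: A1 gives 1 transaction, not 2
C: all counts match (2,1,2)

Answer: C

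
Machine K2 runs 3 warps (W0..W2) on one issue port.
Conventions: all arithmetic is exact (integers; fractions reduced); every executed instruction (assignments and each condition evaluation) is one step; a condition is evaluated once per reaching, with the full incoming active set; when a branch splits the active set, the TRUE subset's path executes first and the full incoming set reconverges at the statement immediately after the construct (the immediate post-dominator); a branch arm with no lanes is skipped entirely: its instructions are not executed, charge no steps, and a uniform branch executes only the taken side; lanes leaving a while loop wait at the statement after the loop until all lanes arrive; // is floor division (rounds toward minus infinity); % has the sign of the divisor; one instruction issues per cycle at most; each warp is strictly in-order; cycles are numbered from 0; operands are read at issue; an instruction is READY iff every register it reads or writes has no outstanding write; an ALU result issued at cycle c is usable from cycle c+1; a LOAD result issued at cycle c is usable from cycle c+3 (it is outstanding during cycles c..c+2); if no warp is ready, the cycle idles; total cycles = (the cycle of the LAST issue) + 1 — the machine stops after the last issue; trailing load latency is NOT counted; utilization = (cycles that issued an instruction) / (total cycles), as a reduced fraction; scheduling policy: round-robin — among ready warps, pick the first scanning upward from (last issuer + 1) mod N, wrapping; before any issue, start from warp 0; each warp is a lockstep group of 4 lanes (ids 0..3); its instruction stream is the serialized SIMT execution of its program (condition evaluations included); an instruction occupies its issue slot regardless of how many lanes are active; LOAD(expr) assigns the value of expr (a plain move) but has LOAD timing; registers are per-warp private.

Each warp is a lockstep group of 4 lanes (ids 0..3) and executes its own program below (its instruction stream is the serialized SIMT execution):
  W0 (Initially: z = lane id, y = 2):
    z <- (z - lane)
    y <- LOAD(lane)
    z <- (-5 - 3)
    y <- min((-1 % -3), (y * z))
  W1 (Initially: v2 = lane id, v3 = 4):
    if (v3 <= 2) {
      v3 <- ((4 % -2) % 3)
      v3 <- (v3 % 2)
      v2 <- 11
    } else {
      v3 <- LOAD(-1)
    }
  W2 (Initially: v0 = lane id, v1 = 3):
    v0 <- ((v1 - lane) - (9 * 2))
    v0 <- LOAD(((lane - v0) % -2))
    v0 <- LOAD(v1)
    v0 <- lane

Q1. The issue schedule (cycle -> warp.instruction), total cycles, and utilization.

cycle 0: W0.I0
cycle 1: W1.I0
cycle 2: W2.I0
cycle 3: W0.I1
cycle 4: W1.I1
cycle 5: W2.I1
cycle 6: W0.I2
cycle 7: W0.I3
cycle 8: W2.I2
cycle 9: idle
cycle 10: idle
cycle 11: W2.I3

Answer: 12 cycles, utilization 5/6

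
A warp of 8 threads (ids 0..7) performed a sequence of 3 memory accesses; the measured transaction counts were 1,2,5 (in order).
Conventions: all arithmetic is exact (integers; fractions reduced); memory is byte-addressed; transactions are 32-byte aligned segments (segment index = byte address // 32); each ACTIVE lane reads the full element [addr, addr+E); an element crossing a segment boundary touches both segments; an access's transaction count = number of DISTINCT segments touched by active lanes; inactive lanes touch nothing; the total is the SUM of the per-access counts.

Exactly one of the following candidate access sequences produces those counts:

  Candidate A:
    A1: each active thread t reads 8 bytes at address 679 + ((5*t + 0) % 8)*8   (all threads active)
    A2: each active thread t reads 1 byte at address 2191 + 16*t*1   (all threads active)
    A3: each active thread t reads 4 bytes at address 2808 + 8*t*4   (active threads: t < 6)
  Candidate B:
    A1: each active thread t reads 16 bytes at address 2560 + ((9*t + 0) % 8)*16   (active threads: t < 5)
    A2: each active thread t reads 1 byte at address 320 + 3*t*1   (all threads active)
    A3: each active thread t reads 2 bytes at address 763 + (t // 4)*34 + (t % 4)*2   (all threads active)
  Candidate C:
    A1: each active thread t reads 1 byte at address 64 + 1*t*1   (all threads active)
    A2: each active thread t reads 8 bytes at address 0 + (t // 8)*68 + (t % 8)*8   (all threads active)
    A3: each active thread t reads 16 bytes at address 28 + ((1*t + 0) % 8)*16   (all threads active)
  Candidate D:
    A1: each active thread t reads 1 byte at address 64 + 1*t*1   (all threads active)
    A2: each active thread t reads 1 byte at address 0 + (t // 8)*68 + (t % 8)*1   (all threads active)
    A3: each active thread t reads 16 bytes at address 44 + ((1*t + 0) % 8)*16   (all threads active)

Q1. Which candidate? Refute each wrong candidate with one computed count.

A: A1 gives 3 transactions, not 1
B: A1 gives 3 transactions, not 1
D: A2 gives 1 transaction, not 2
C: all counts match (1,2,5)

Answer: C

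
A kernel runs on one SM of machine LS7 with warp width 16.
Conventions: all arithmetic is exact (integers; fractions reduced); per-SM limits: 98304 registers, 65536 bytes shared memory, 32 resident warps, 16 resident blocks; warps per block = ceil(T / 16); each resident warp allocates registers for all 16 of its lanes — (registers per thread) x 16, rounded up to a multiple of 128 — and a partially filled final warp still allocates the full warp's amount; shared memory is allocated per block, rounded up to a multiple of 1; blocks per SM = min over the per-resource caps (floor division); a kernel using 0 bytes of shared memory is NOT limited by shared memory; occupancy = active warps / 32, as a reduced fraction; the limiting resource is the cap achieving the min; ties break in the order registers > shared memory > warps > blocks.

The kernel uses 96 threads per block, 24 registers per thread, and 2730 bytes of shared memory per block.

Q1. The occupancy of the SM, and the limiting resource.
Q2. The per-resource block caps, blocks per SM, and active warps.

Answer: occupancy 15/16, limited by warps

registers: 42 blocks
shared memory: 24 blocks
warps: 5 blocks
blocks: 16 blocks

Answer: 5 blocks, 30 active warps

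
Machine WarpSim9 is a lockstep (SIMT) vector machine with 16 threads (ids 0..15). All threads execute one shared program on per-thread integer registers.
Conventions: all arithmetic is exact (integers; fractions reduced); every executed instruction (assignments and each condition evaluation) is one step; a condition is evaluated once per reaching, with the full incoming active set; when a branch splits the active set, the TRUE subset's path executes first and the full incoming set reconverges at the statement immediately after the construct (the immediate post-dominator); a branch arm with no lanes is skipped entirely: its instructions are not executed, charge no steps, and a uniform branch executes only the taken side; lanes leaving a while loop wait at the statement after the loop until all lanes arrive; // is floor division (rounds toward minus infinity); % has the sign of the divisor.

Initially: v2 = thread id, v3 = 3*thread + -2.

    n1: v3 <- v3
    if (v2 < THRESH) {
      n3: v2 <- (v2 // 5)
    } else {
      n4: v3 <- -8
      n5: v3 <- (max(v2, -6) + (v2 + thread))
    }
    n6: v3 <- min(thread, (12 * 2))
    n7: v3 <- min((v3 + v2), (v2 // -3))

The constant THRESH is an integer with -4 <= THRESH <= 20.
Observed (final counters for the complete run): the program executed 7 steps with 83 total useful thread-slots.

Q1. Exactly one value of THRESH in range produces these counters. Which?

Answer: THRESH = 13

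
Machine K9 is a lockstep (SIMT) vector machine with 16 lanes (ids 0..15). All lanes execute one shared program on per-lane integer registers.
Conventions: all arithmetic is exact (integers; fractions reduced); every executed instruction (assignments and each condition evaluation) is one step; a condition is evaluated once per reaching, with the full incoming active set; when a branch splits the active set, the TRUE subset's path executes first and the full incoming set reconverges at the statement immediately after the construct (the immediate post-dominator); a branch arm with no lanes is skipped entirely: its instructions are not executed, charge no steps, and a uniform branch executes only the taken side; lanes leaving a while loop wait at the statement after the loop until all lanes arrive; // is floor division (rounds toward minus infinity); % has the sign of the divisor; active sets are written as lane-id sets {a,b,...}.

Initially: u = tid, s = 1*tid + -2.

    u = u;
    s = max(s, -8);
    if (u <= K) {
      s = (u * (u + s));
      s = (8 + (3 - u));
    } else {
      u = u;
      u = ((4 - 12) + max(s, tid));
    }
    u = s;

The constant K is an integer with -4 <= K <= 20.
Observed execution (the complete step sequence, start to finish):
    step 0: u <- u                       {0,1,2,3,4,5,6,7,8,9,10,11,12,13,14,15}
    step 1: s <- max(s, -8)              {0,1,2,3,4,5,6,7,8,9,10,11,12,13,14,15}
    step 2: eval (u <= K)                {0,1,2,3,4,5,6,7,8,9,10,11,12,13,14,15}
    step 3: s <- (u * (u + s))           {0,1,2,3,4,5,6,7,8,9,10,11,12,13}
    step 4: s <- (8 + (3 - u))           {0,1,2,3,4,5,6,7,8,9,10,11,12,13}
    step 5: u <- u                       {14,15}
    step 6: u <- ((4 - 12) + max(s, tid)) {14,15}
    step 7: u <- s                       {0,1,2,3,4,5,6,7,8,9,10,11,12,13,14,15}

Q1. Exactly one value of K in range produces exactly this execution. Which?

Answer: K = 13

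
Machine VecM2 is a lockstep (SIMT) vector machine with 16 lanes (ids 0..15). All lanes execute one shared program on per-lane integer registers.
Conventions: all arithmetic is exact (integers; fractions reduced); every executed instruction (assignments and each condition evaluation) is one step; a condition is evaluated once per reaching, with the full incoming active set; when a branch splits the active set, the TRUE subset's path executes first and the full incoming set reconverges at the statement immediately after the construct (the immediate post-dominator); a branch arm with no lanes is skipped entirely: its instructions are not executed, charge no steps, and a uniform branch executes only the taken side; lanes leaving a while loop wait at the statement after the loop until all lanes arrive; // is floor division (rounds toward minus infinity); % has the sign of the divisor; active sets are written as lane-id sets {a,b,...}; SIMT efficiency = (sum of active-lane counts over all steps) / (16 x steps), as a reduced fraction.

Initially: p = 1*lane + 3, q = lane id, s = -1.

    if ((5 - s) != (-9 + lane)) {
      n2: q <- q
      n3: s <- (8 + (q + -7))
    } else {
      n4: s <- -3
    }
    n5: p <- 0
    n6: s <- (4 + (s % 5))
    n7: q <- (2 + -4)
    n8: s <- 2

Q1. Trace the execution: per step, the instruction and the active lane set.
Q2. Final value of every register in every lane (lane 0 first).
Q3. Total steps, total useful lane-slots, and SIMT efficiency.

step 0: eval ((5 - s) != (-9 + lane)) {0,1,2,3,4,5,6,7,8,9,10,11,12,13,14,15}
step 1: q <- q                       {0,1,2,3,4,5,6,7,8,9,10,11,12,13,14}
step 2: s <- (8 + (q + -7))          {0,1,2,3,4,5,6,7,8,9,10,11,12,13,14}
step 3: s <- -3                      {15}
step 4: p <- 0                       {0,1,2,3,4,5,6,7,8,9,10,11,12,13,14,15}
step 5: s <- (4 + (s % 5))           {0,1,2,3,4,5,6,7,8,9,10,11,12,13,14,15}
step 6: q <- (2 + -4)                {0,1,2,3,4,5,6,7,8,9,10,11,12,13,14,15}
step 7: s <- 2                       {0,1,2,3,4,5,6,7,8,9,10,11,12,13,14,15}

Answer: 8 steps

p: 0,0,0,0,0,0,0,0,0,0,0,0,0,0,0,0
q: -2,-2,-2,-2,-2,-2,-2,-2,-2,-2,-2,-2,-2,-2,-2,-2
s: 2,2,2,2,2,2,2,2,2,2,2,2,2,2,2,2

steps = 8; useful = 111; efficiency = 111/128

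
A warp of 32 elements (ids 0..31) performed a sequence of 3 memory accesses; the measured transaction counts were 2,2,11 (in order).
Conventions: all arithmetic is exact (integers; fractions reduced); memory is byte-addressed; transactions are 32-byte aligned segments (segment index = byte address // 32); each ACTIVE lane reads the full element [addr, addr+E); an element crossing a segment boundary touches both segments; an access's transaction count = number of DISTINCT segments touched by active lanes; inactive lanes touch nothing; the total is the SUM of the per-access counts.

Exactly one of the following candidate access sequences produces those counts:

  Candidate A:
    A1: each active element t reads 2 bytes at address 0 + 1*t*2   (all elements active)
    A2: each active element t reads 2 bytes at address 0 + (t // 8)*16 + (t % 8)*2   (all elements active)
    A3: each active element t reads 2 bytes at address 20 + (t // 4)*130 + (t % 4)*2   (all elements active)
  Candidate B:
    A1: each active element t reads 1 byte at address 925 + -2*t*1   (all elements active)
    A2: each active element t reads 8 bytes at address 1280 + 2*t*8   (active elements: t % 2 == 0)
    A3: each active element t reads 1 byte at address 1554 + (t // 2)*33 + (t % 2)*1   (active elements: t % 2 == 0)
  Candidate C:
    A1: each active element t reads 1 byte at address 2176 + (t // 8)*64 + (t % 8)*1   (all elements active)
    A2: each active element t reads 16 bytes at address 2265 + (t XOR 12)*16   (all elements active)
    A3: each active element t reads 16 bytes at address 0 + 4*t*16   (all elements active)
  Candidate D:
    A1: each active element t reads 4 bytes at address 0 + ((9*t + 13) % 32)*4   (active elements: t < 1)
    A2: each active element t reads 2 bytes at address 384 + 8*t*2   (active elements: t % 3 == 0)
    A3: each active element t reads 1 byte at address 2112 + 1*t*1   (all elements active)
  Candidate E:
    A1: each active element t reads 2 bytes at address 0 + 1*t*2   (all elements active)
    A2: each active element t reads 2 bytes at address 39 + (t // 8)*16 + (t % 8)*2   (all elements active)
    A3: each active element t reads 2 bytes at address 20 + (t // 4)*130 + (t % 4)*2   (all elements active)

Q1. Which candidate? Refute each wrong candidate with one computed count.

B: A1 gives 3 transactions, not 2
C: A1 gives 4 transactions, not 2
D: A1 gives 1 transaction, not 2
E: A2 gives 3 transactions, not 2
A: all counts match (2,2,11)

Answer: A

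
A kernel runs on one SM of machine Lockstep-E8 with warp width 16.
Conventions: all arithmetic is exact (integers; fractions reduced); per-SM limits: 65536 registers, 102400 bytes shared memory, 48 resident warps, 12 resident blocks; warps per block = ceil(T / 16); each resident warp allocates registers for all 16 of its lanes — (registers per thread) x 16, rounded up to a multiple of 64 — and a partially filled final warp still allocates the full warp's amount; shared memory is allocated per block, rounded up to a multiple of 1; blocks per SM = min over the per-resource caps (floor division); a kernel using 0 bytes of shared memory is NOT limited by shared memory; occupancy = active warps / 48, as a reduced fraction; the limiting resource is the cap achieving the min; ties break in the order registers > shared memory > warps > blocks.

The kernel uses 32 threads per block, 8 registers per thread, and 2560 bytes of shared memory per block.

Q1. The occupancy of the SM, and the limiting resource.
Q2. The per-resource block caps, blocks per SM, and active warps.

Answer: occupancy 1/2, limited by blocks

registers: 256 blocks
shared memory: 40 blocks
warps: 24 blocks
blocks: 12 blocks

Answer: 12 blocks, 24 active warps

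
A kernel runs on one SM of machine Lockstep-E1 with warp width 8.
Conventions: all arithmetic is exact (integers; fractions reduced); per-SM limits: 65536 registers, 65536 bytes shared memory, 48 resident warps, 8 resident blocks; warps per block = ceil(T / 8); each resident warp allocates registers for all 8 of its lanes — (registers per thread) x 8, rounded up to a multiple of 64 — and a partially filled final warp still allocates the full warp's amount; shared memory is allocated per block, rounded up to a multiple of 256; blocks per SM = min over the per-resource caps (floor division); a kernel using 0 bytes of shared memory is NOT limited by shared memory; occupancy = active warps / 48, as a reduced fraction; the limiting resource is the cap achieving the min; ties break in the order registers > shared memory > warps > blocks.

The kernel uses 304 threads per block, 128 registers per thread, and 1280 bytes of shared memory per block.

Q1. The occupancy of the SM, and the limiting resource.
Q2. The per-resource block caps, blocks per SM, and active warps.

Answer: occupancy 19/24, limited by registers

registers: 1 block
shared memory: 51 blocks
warps: 1 block
blocks: 8 blocks

Answer: 1 block, 38 active warps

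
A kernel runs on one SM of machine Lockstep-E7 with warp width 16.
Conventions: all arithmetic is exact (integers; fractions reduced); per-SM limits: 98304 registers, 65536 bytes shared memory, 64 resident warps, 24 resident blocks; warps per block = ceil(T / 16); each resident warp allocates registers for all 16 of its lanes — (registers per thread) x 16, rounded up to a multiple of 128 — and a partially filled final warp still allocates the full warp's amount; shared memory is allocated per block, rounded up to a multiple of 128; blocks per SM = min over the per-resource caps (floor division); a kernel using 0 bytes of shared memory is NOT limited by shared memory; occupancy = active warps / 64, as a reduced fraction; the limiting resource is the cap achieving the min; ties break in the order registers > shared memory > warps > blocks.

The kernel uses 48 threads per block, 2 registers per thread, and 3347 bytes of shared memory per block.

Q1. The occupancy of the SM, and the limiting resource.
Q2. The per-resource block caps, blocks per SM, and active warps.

Answer: occupancy 27/32, limited by shared memory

registers: 256 blocks
shared memory: 18 blocks
warps: 21 blocks
blocks: 24 blocks

Answer: 18 blocks, 54 active warps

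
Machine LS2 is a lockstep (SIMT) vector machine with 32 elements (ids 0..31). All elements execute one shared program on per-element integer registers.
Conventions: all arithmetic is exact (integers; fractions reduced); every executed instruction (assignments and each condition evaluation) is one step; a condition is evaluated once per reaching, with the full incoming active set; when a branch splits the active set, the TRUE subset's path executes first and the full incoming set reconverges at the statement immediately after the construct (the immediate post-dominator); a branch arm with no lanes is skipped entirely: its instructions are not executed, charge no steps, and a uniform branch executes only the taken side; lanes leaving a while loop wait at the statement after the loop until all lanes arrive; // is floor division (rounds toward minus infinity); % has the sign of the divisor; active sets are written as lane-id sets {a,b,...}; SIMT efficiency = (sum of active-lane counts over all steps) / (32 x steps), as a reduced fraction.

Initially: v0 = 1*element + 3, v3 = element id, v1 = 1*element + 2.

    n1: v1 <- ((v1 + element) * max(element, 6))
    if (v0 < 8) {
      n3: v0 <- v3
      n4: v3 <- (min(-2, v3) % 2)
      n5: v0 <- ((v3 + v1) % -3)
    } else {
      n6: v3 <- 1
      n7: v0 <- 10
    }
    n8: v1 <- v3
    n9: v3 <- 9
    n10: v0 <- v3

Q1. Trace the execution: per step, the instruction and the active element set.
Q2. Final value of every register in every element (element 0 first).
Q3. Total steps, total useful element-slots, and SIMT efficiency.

step 0: v1 <- ((v1 + element) * max(element, 6)) {0,1,2,3,4,5,6,7,8,9,10,11,12,13,14,15,16,17,18,19,20,21,22,23,24,25,26,27,28,29,30,31}
step 1: eval (v0 < 8)                {0,1,2,3,4,5,6,7,8,9,10,11,12,13,14,15,16,17,18,19,20,21,22,23,24,25,26,27,28,29,30,31}
step 2: v0 <- v3                     {0,1,2,3,4}
step 3: v3 <- (min(-2, v3) % 2)      {0,1,2,3,4}
step 4: v0 <- ((v3 + v1) % -3)       {0,1,2,3,4}
step 5: v3 <- 1                      {5,6,7,8,9,10,11,12,13,14,15,16,17,18,19,20,21,22,23,24,25,26,27,28,29,30,31}
step 6: v0 <- 10                     {5,6,7,8,9,10,11,12,13,14,15,16,17,18,19,20,21,22,23,24,25,26,27,28,29,30,31}
step 7: v1 <- v3                     {0,1,2,3,4,5,6,7,8,9,10,11,12,13,14,15,16,17,18,19,20,21,22,23,24,25,26,27,28,29,30,31}
step 8: v3 <- 9                      {0,1,2,3,4,5,6,7,8,9,10,11,12,13,14,15,16,17,18,19,20,21,22,23,24,25,26,27,28,29,30,31}
step 9: v0 <- v3                     {0,1,2,3,4,5,6,7,8,9,10,11,12,13,14,15,16,17,18,19,20,21,22,23,24,25,26,27,28,29,30,31}

Answer: 10 steps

v0: 9,9,9,9,9,9,9,9,9,9,9,9,9,9,9,9,9,9,9,9,9,9,9,9,9,9,9,9,9,9,9,9
v3: 9,9,9,9,9,9,9,9,9,9,9,9,9,9,9,9,9,9,9,9,9,9,9,9,9,9,9,9,9,9,9,9
v1: 0,0,0,0,0,1,1,1,1,1,1,1,1,1,1,1,1,1,1,1,1,1,1,1,1,1,1,1,1,1,1,1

steps = 10; useful = 229; efficiency = 229/320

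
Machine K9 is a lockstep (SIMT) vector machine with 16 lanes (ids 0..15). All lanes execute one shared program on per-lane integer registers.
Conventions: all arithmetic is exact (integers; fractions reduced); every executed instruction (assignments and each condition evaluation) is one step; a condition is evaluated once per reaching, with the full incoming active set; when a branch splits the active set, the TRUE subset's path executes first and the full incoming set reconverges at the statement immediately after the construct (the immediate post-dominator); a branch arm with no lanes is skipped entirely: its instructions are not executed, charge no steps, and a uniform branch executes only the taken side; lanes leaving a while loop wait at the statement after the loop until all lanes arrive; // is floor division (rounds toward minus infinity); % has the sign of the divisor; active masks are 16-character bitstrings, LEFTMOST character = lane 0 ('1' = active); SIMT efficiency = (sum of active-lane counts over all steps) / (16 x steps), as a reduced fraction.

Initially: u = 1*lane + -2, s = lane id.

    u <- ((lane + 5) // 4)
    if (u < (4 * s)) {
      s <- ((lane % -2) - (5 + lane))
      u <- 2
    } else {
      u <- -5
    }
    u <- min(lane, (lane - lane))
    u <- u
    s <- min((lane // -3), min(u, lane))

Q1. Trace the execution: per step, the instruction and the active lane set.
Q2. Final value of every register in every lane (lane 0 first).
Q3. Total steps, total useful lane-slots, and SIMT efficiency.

step 0: u <- ((lane + 5) // 4)       1111111111111111
step 1: eval (u < (4 * s))           1111111111111111
step 2: s <- ((lane % -2) - (5 + lane)) 0111111111111111
step 3: u <- 2                       0111111111111111
step 4: u <- -5                      1000000000000000
step 5: u <- min(lane, (lane - lane)) 1111111111111111
step 6: u <- u                       1111111111111111
step 7: s <- min((lane // -3), min(u, lane)) 1111111111111111

Answer: 8 steps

u: 0,0,0,0,0,0,0,0,0,0,0,0,0,0,0,0
s: 0,-1,-1,-1,-2,-2,-2,-3,-3,-3,-4,-4,-4,-5,-5,-5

steps = 8; useful = 111; efficiency = 111/128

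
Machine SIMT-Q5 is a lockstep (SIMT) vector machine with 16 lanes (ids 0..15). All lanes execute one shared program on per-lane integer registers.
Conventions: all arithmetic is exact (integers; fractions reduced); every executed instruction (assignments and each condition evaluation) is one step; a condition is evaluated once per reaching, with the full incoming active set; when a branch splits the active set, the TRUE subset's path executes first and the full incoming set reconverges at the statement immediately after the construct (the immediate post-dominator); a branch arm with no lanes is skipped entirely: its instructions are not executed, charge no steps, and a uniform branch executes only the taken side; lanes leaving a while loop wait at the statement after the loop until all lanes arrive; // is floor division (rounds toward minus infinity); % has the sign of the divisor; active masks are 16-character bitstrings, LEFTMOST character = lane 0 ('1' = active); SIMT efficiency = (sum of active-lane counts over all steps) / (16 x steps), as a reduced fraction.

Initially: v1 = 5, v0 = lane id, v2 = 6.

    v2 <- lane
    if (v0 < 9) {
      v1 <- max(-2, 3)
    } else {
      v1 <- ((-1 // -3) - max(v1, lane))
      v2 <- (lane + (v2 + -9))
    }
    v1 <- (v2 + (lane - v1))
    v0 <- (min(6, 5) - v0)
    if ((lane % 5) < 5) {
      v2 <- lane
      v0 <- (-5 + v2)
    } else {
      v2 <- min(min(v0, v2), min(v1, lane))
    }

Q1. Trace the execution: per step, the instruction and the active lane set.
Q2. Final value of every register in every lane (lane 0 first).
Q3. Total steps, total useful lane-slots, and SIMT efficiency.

step 0: v2 <- lane                   1111111111111111
step 1: eval (v0 < 9)                1111111111111111
step 2: v1 <- max(-2, 3)             1111111110000000
step 3: v1 <- ((-1 // -3) - max(v1, lane)) 0000000001111111
step 4: v2 <- (lane + (v2 + -9))     0000000001111111
step 5: v1 <- (v2 + (lane - v1))     1111111111111111
step 6: v0 <- (min(6, 5) - v0)       1111111111111111
step 7: eval ((lane % 5) < 5)        1111111111111111
step 8: v2 <- lane                   1111111111111111
step 9: v0 <- (-5 + v2)              1111111111111111

Answer: 10 steps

v1: -3,-1,1,3,5,7,9,11,13,27,31,35,39,43,47,51
v0: -5,-4,-3,-2,-1,0,1,2,3,4,5,6,7,8,9,10
v2: 0,1,2,3,4,5,6,7,8,9,10,11,12,13,14,15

steps = 10; useful = 135; efficiency = 135/160 = 27/32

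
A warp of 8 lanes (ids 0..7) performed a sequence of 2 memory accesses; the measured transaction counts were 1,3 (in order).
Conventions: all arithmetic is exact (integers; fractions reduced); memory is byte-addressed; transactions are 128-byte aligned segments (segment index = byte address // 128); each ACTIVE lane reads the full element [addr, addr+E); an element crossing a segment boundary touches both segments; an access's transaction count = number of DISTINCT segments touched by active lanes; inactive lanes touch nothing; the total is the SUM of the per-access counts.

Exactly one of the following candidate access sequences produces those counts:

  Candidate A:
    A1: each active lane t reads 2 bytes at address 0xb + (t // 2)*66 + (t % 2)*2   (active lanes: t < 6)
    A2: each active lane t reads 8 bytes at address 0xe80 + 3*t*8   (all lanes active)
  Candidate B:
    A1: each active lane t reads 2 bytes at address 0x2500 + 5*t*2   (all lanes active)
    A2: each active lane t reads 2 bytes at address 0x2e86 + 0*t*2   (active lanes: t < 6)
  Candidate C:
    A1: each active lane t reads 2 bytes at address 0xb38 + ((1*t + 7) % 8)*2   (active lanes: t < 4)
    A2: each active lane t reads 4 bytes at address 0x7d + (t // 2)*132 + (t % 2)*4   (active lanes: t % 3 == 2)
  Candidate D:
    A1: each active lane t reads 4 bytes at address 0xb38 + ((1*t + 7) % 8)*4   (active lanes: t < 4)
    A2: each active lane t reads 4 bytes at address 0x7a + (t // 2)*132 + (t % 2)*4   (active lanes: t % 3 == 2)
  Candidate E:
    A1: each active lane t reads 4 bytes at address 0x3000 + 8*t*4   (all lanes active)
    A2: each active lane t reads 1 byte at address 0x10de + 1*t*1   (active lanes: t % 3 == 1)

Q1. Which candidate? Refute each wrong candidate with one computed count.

A: A1 gives 2 transactions, not 1
B: A2 gives 1 transaction, not 3
C: A2 gives 2 transactions, not 3
E: A1 gives 2 transactions, not 1
D: all counts match (1,3)

Answer: D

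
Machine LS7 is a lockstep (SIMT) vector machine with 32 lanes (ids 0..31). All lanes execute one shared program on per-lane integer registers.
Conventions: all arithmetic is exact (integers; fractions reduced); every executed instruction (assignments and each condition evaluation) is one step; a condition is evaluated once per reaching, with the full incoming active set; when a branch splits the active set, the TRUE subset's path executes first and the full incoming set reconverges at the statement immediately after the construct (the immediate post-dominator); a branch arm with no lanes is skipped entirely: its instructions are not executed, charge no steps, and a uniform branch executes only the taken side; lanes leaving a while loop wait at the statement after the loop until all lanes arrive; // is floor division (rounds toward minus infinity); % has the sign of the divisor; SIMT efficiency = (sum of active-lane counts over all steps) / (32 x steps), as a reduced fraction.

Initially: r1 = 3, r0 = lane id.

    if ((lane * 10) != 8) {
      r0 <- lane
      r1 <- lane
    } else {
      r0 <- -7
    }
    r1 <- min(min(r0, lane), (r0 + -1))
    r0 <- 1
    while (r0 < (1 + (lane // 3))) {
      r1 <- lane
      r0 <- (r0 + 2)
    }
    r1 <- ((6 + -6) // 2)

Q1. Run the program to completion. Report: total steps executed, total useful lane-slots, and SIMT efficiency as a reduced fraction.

Answer: 22 steps, 479 useful, 479/704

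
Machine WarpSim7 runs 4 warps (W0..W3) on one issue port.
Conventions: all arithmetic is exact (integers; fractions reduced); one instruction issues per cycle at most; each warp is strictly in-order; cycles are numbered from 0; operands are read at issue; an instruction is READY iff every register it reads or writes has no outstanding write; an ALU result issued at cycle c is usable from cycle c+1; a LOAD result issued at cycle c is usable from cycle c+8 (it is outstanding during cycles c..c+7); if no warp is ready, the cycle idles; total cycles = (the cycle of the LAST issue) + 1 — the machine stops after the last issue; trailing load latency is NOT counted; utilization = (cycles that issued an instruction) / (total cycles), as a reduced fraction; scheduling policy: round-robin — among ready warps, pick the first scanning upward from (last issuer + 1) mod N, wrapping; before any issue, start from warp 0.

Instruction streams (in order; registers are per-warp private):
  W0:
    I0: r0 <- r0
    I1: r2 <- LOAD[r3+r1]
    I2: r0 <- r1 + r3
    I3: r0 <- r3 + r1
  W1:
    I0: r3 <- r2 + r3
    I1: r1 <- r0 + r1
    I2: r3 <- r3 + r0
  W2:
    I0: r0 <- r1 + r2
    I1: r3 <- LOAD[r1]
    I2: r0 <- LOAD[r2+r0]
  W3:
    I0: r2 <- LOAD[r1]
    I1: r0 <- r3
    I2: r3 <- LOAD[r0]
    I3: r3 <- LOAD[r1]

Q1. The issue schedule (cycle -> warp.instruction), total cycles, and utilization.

cycle 0: W0.I0
cycle 1: W1.I0
cycle 2: W2.I0
cycle 3: W3.I0
cycle 4: W0.I1
cycle 5: W1.I1
cycle 6: W2.I1
cycle 7: W3.I1
cycle 8: W0.I2
cycle 9: W1.I2
cycle 10: W2.I2
cycle 11: W3.I2
cycle 12: W0.I3
cycle 13: idle
cycle 14: idle
cycle 15: idle
cycle 16: idle
cycle 17: idle
cycle 18: idle
cycle 19: W3.I3

Answer: 20 cycles, utilization 7/10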